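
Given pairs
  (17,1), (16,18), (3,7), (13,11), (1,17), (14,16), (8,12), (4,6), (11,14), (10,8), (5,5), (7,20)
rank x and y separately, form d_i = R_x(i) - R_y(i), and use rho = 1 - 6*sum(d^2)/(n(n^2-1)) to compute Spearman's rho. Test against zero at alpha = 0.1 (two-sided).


Step 1: Rank x and y separately (midranks; no ties here).
rank(x): 17->12, 16->11, 3->2, 13->9, 1->1, 14->10, 8->6, 4->3, 11->8, 10->7, 5->4, 7->5
rank(y): 1->1, 18->11, 7->4, 11->6, 17->10, 16->9, 12->7, 6->3, 14->8, 8->5, 5->2, 20->12
Step 2: d_i = R_x(i) - R_y(i); compute d_i^2.
  (12-1)^2=121, (11-11)^2=0, (2-4)^2=4, (9-6)^2=9, (1-10)^2=81, (10-9)^2=1, (6-7)^2=1, (3-3)^2=0, (8-8)^2=0, (7-5)^2=4, (4-2)^2=4, (5-12)^2=49
sum(d^2) = 274.
Step 3: rho = 1 - 6*274 / (12*(12^2 - 1)) = 1 - 1644/1716 = 0.041958.
Step 4: Under H0, t = rho * sqrt((n-2)/(1-rho^2)) = 0.1328 ~ t(10).
Step 5: Two-sided p-value from the t-distribution with 10 df = 0.896986.
Step 6: alpha = 0.1. fail to reject H0.

rho = 0.0420, p = 0.896986, fail to reject H0 at alpha = 0.1.


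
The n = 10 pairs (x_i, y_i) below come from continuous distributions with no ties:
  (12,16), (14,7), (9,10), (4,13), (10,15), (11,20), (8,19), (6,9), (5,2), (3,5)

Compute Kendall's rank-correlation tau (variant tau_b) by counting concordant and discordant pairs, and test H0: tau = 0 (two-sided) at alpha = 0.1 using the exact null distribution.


Step 1: Enumerate the 45 unordered pairs (i,j) with i<j and classify each by sign(x_j-x_i) * sign(y_j-y_i).
  (1,2):dx=+2,dy=-9->D; (1,3):dx=-3,dy=-6->C; (1,4):dx=-8,dy=-3->C; (1,5):dx=-2,dy=-1->C
  (1,6):dx=-1,dy=+4->D; (1,7):dx=-4,dy=+3->D; (1,8):dx=-6,dy=-7->C; (1,9):dx=-7,dy=-14->C
  (1,10):dx=-9,dy=-11->C; (2,3):dx=-5,dy=+3->D; (2,4):dx=-10,dy=+6->D; (2,5):dx=-4,dy=+8->D
  (2,6):dx=-3,dy=+13->D; (2,7):dx=-6,dy=+12->D; (2,8):dx=-8,dy=+2->D; (2,9):dx=-9,dy=-5->C
  (2,10):dx=-11,dy=-2->C; (3,4):dx=-5,dy=+3->D; (3,5):dx=+1,dy=+5->C; (3,6):dx=+2,dy=+10->C
  (3,7):dx=-1,dy=+9->D; (3,8):dx=-3,dy=-1->C; (3,9):dx=-4,dy=-8->C; (3,10):dx=-6,dy=-5->C
  (4,5):dx=+6,dy=+2->C; (4,6):dx=+7,dy=+7->C; (4,7):dx=+4,dy=+6->C; (4,8):dx=+2,dy=-4->D
  (4,9):dx=+1,dy=-11->D; (4,10):dx=-1,dy=-8->C; (5,6):dx=+1,dy=+5->C; (5,7):dx=-2,dy=+4->D
  (5,8):dx=-4,dy=-6->C; (5,9):dx=-5,dy=-13->C; (5,10):dx=-7,dy=-10->C; (6,7):dx=-3,dy=-1->C
  (6,8):dx=-5,dy=-11->C; (6,9):dx=-6,dy=-18->C; (6,10):dx=-8,dy=-15->C; (7,8):dx=-2,dy=-10->C
  (7,9):dx=-3,dy=-17->C; (7,10):dx=-5,dy=-14->C; (8,9):dx=-1,dy=-7->C; (8,10):dx=-3,dy=-4->C
  (9,10):dx=-2,dy=+3->D
Step 2: C = 30, D = 15, total pairs = 45.
Step 3: tau = (C - D)/(n(n-1)/2) = (30 - 15)/45 = 0.333333.
Step 4: Exact two-sided p-value (enumerate n! = 3628800 permutations of y under H0): p = 0.216373.
Step 5: alpha = 0.1. fail to reject H0.

tau_b = 0.3333 (C=30, D=15), p = 0.216373, fail to reject H0.


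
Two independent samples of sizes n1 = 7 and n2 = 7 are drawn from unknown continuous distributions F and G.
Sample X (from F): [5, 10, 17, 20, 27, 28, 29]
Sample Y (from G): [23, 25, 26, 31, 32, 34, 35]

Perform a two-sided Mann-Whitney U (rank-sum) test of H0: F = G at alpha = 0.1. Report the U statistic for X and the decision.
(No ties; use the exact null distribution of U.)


Step 1: Combine and sort all 14 observations; assign midranks.
sorted (value, group): (5,X), (10,X), (17,X), (20,X), (23,Y), (25,Y), (26,Y), (27,X), (28,X), (29,X), (31,Y), (32,Y), (34,Y), (35,Y)
ranks: 5->1, 10->2, 17->3, 20->4, 23->5, 25->6, 26->7, 27->8, 28->9, 29->10, 31->11, 32->12, 34->13, 35->14
Step 2: Rank sum for X: R1 = 1 + 2 + 3 + 4 + 8 + 9 + 10 = 37.
Step 3: U_X = R1 - n1(n1+1)/2 = 37 - 7*8/2 = 37 - 28 = 9.
       U_Y = n1*n2 - U_X = 49 - 9 = 40.
Step 4: No ties, so the exact null distribution of U (based on enumerating the C(14,7) = 3432 equally likely rank assignments) gives the two-sided p-value.
Step 5: p-value = 0.053030; compare to alpha = 0.1. reject H0.

U_X = 9, p = 0.053030, reject H0 at alpha = 0.1.


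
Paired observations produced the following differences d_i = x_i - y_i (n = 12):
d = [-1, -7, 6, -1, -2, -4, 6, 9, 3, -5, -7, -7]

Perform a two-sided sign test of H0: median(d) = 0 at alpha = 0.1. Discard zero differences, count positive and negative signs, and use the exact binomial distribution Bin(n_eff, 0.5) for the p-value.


Step 1: Discard zero differences. Original n = 12; n_eff = number of nonzero differences = 12.
Nonzero differences (with sign): -1, -7, +6, -1, -2, -4, +6, +9, +3, -5, -7, -7
Step 2: Count signs: positive = 4, negative = 8.
Step 3: Under H0: P(positive) = 0.5, so the number of positives S ~ Bin(12, 0.5).
Step 4: Two-sided exact p-value = sum of Bin(12,0.5) probabilities at or below the observed probability = 0.387695.
Step 5: alpha = 0.1. fail to reject H0.

n_eff = 12, pos = 4, neg = 8, p = 0.387695, fail to reject H0.


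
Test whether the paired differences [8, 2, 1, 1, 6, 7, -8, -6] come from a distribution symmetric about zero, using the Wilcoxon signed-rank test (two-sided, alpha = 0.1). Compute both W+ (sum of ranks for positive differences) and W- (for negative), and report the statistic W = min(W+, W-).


Step 1: Drop any zero differences (none here) and take |d_i|.
|d| = [8, 2, 1, 1, 6, 7, 8, 6]
Step 2: Midrank |d_i| (ties get averaged ranks).
ranks: |8|->7.5, |2|->3, |1|->1.5, |1|->1.5, |6|->4.5, |7|->6, |8|->7.5, |6|->4.5
Step 3: Attach original signs; sum ranks with positive sign and with negative sign.
W+ = 7.5 + 3 + 1.5 + 1.5 + 4.5 + 6 = 24
W- = 7.5 + 4.5 = 12
(Check: W+ + W- = 36 should equal n(n+1)/2 = 36.)
Step 4: Test statistic W = min(W+, W-) = 12.
Step 5: Ties in |d|, so use the tie-corrected normal approximation.
        E[W] = n(n+1)/4 = 8*9/4 = 18.
        Tie groups: |d|=1 (t=2), |d|=6 (t=2), |d|=8 (t=2); sum(t^3 - t) = 18.
        Var[W] = n(n+1)(2n+1)/24 - sum(t^3-t)/48 = 1224/24 - 18/48 = 50.625.
        z = (W - E[W]) / sqrt(Var[W]) = (12 - 18) / 7.1151 = -0.8433.
        Two-sided p = 2*Phi(z) = 0.399075.
Step 6: alpha = 0.1. fail to reject H0.

W+ = 24, W- = 12, W = min = 12, p = 0.399075, fail to reject H0.


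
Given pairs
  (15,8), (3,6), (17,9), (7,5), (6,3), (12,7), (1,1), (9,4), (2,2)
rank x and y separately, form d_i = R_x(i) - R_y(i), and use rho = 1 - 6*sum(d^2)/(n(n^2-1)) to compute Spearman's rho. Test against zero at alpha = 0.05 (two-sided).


Step 1: Rank x and y separately (midranks; no ties here).
rank(x): 15->8, 3->3, 17->9, 7->5, 6->4, 12->7, 1->1, 9->6, 2->2
rank(y): 8->8, 6->6, 9->9, 5->5, 3->3, 7->7, 1->1, 4->4, 2->2
Step 2: d_i = R_x(i) - R_y(i); compute d_i^2.
  (8-8)^2=0, (3-6)^2=9, (9-9)^2=0, (5-5)^2=0, (4-3)^2=1, (7-7)^2=0, (1-1)^2=0, (6-4)^2=4, (2-2)^2=0
sum(d^2) = 14.
Step 3: rho = 1 - 6*14 / (9*(9^2 - 1)) = 1 - 84/720 = 0.883333.
Step 4: Under H0, t = rho * sqrt((n-2)/(1-rho^2)) = 4.9858 ~ t(7).
Step 5: Two-sided p-value from the t-distribution with 7 df = 0.001591.
Step 6: alpha = 0.05. reject H0.

rho = 0.8833, p = 0.001591, reject H0 at alpha = 0.05.


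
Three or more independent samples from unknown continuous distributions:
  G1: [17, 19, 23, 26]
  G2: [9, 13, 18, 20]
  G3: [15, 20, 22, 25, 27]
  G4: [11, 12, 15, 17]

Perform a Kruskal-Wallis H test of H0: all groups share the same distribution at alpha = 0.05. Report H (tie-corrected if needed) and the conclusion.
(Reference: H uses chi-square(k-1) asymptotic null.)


Step 1: Combine all N = 17 observations and assign midranks.
sorted (value, group, rank): (9,G2,1), (11,G4,2), (12,G4,3), (13,G2,4), (15,G3,5.5), (15,G4,5.5), (17,G1,7.5), (17,G4,7.5), (18,G2,9), (19,G1,10), (20,G2,11.5), (20,G3,11.5), (22,G3,13), (23,G1,14), (25,G3,15), (26,G1,16), (27,G3,17)
Step 2: Sum ranks within each group.
R_1 = 47.5 (n_1 = 4)
R_2 = 25.5 (n_2 = 4)
R_3 = 62 (n_3 = 5)
R_4 = 18 (n_4 = 4)
Step 3: H = 12/(N(N+1)) * sum(R_i^2/n_i) - 3(N+1)
     = 12/(17*18) * (47.5^2/4 + 25.5^2/4 + 62^2/5 + 18^2/4) - 3*18
     = 0.039216 * 1576.42 - 54
     = 7.820588.
Step 4: Ties present; correction factor C = 1 - 18/(17^3 - 17) = 0.996324. Corrected H = 7.820588 / 0.996324 = 7.849446.
Step 5: Under H0, H ~ chi^2(3); p-value = 0.049228.
Step 6: alpha = 0.05. reject H0.

H = 7.8494, df = 3, p = 0.049228, reject H0.


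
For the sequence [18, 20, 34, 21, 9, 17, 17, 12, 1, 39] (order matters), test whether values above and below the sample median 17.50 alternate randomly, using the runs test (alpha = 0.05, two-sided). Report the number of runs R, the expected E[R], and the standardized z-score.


Step 1: Compute median = 17.50; label A = above, B = below.
Labels in order: AAAABBBBBA  (n_A = 5, n_B = 5)
Step 2: Count runs R = 3.
Step 3: Under H0 (random ordering), E[R] = 2*n_A*n_B/(n_A+n_B) + 1 = 2*5*5/10 + 1 = 6.0000.
        Var[R] = 2*n_A*n_B*(2*n_A*n_B - n_A - n_B) / ((n_A+n_B)^2 * (n_A+n_B-1)) = 2000/900 = 2.2222.
        SD[R] = 1.4907.
Step 4: Continuity-corrected z = (R + 0.5 - E[R]) / SD[R] = (3 + 0.5 - 6.0000) / 1.4907 = -1.6771.
Step 5: Two-sided p-value via normal approximation = 2*(1 - Phi(|z|)) = 0.093533.
Step 6: alpha = 0.05. fail to reject H0.

R = 3, z = -1.6771, p = 0.093533, fail to reject H0.


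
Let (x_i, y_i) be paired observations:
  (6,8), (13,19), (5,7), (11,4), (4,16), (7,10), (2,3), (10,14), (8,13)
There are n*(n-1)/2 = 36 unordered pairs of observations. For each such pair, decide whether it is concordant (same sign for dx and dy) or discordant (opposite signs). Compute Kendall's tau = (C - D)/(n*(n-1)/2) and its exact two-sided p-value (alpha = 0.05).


Step 1: Enumerate the 36 unordered pairs (i,j) with i<j and classify each by sign(x_j-x_i) * sign(y_j-y_i).
  (1,2):dx=+7,dy=+11->C; (1,3):dx=-1,dy=-1->C; (1,4):dx=+5,dy=-4->D; (1,5):dx=-2,dy=+8->D
  (1,6):dx=+1,dy=+2->C; (1,7):dx=-4,dy=-5->C; (1,8):dx=+4,dy=+6->C; (1,9):dx=+2,dy=+5->C
  (2,3):dx=-8,dy=-12->C; (2,4):dx=-2,dy=-15->C; (2,5):dx=-9,dy=-3->C; (2,6):dx=-6,dy=-9->C
  (2,7):dx=-11,dy=-16->C; (2,8):dx=-3,dy=-5->C; (2,9):dx=-5,dy=-6->C; (3,4):dx=+6,dy=-3->D
  (3,5):dx=-1,dy=+9->D; (3,6):dx=+2,dy=+3->C; (3,7):dx=-3,dy=-4->C; (3,8):dx=+5,dy=+7->C
  (3,9):dx=+3,dy=+6->C; (4,5):dx=-7,dy=+12->D; (4,6):dx=-4,dy=+6->D; (4,7):dx=-9,dy=-1->C
  (4,8):dx=-1,dy=+10->D; (4,9):dx=-3,dy=+9->D; (5,6):dx=+3,dy=-6->D; (5,7):dx=-2,dy=-13->C
  (5,8):dx=+6,dy=-2->D; (5,9):dx=+4,dy=-3->D; (6,7):dx=-5,dy=-7->C; (6,8):dx=+3,dy=+4->C
  (6,9):dx=+1,dy=+3->C; (7,8):dx=+8,dy=+11->C; (7,9):dx=+6,dy=+10->C; (8,9):dx=-2,dy=-1->C
Step 2: C = 25, D = 11, total pairs = 36.
Step 3: tau = (C - D)/(n(n-1)/2) = (25 - 11)/36 = 0.388889.
Step 4: Exact two-sided p-value (enumerate n! = 362880 permutations of y under H0): p = 0.180181.
Step 5: alpha = 0.05. fail to reject H0.

tau_b = 0.3889 (C=25, D=11), p = 0.180181, fail to reject H0.


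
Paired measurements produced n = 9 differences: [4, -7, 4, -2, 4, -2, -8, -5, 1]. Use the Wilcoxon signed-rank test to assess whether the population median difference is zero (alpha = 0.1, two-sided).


Step 1: Drop any zero differences (none here) and take |d_i|.
|d| = [4, 7, 4, 2, 4, 2, 8, 5, 1]
Step 2: Midrank |d_i| (ties get averaged ranks).
ranks: |4|->5, |7|->8, |4|->5, |2|->2.5, |4|->5, |2|->2.5, |8|->9, |5|->7, |1|->1
Step 3: Attach original signs; sum ranks with positive sign and with negative sign.
W+ = 5 + 5 + 5 + 1 = 16
W- = 8 + 2.5 + 2.5 + 9 + 7 = 29
(Check: W+ + W- = 45 should equal n(n+1)/2 = 45.)
Step 4: Test statistic W = min(W+, W-) = 16.
Step 5: Ties in |d|, so use the tie-corrected normal approximation.
        E[W] = n(n+1)/4 = 9*10/4 = 22.5.
        Tie groups: |d|=2 (t=2), |d|=4 (t=3); sum(t^3 - t) = 30.
        Var[W] = n(n+1)(2n+1)/24 - sum(t^3-t)/48 = 1710/24 - 30/48 = 70.625.
        z = (W - E[W]) / sqrt(Var[W]) = (16 - 22.5) / 8.4039 = -0.7735.
        Two-sided p = 2*Phi(z) = 0.439254.
Step 6: alpha = 0.1. fail to reject H0.

W+ = 16, W- = 29, W = min = 16, p = 0.439254, fail to reject H0.


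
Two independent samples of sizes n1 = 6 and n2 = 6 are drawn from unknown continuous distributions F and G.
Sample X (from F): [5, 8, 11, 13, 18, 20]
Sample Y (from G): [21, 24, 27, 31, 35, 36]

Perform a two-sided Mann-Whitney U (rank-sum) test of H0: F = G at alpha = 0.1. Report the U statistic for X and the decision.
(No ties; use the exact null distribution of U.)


Step 1: Combine and sort all 12 observations; assign midranks.
sorted (value, group): (5,X), (8,X), (11,X), (13,X), (18,X), (20,X), (21,Y), (24,Y), (27,Y), (31,Y), (35,Y), (36,Y)
ranks: 5->1, 8->2, 11->3, 13->4, 18->5, 20->6, 21->7, 24->8, 27->9, 31->10, 35->11, 36->12
Step 2: Rank sum for X: R1 = 1 + 2 + 3 + 4 + 5 + 6 = 21.
Step 3: U_X = R1 - n1(n1+1)/2 = 21 - 6*7/2 = 21 - 21 = 0.
       U_Y = n1*n2 - U_X = 36 - 0 = 36.
Step 4: No ties, so the exact null distribution of U (based on enumerating the C(12,6) = 924 equally likely rank assignments) gives the two-sided p-value.
Step 5: p-value = 0.002165; compare to alpha = 0.1. reject H0.

U_X = 0, p = 0.002165, reject H0 at alpha = 0.1.


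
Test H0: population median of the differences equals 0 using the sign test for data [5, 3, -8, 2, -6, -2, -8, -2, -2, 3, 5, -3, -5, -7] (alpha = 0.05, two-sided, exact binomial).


Step 1: Discard zero differences. Original n = 14; n_eff = number of nonzero differences = 14.
Nonzero differences (with sign): +5, +3, -8, +2, -6, -2, -8, -2, -2, +3, +5, -3, -5, -7
Step 2: Count signs: positive = 5, negative = 9.
Step 3: Under H0: P(positive) = 0.5, so the number of positives S ~ Bin(14, 0.5).
Step 4: Two-sided exact p-value = sum of Bin(14,0.5) probabilities at or below the observed probability = 0.423950.
Step 5: alpha = 0.05. fail to reject H0.

n_eff = 14, pos = 5, neg = 9, p = 0.423950, fail to reject H0.


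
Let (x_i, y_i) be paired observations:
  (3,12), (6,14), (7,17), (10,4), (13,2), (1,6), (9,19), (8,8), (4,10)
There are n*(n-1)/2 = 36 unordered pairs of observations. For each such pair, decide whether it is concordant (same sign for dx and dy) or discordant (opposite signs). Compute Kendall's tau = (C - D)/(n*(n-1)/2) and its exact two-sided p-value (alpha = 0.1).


Step 1: Enumerate the 36 unordered pairs (i,j) with i<j and classify each by sign(x_j-x_i) * sign(y_j-y_i).
  (1,2):dx=+3,dy=+2->C; (1,3):dx=+4,dy=+5->C; (1,4):dx=+7,dy=-8->D; (1,5):dx=+10,dy=-10->D
  (1,6):dx=-2,dy=-6->C; (1,7):dx=+6,dy=+7->C; (1,8):dx=+5,dy=-4->D; (1,9):dx=+1,dy=-2->D
  (2,3):dx=+1,dy=+3->C; (2,4):dx=+4,dy=-10->D; (2,5):dx=+7,dy=-12->D; (2,6):dx=-5,dy=-8->C
  (2,7):dx=+3,dy=+5->C; (2,8):dx=+2,dy=-6->D; (2,9):dx=-2,dy=-4->C; (3,4):dx=+3,dy=-13->D
  (3,5):dx=+6,dy=-15->D; (3,6):dx=-6,dy=-11->C; (3,7):dx=+2,dy=+2->C; (3,8):dx=+1,dy=-9->D
  (3,9):dx=-3,dy=-7->C; (4,5):dx=+3,dy=-2->D; (4,6):dx=-9,dy=+2->D; (4,7):dx=-1,dy=+15->D
  (4,8):dx=-2,dy=+4->D; (4,9):dx=-6,dy=+6->D; (5,6):dx=-12,dy=+4->D; (5,7):dx=-4,dy=+17->D
  (5,8):dx=-5,dy=+6->D; (5,9):dx=-9,dy=+8->D; (6,7):dx=+8,dy=+13->C; (6,8):dx=+7,dy=+2->C
  (6,9):dx=+3,dy=+4->C; (7,8):dx=-1,dy=-11->C; (7,9):dx=-5,dy=-9->C; (8,9):dx=-4,dy=+2->D
Step 2: C = 16, D = 20, total pairs = 36.
Step 3: tau = (C - D)/(n(n-1)/2) = (16 - 20)/36 = -0.111111.
Step 4: Exact two-sided p-value (enumerate n! = 362880 permutations of y under H0): p = 0.761414.
Step 5: alpha = 0.1. fail to reject H0.

tau_b = -0.1111 (C=16, D=20), p = 0.761414, fail to reject H0.


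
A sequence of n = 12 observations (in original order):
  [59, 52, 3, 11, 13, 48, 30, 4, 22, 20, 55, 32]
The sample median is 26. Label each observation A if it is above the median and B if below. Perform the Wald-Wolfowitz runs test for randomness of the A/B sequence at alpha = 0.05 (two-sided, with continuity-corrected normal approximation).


Step 1: Compute median = 26; label A = above, B = below.
Labels in order: AABBBAABBBAA  (n_A = 6, n_B = 6)
Step 2: Count runs R = 5.
Step 3: Under H0 (random ordering), E[R] = 2*n_A*n_B/(n_A+n_B) + 1 = 2*6*6/12 + 1 = 7.0000.
        Var[R] = 2*n_A*n_B*(2*n_A*n_B - n_A - n_B) / ((n_A+n_B)^2 * (n_A+n_B-1)) = 4320/1584 = 2.7273.
        SD[R] = 1.6514.
Step 4: Continuity-corrected z = (R + 0.5 - E[R]) / SD[R] = (5 + 0.5 - 7.0000) / 1.6514 = -0.9083.
Step 5: Two-sided p-value via normal approximation = 2*(1 - Phi(|z|)) = 0.363722.
Step 6: alpha = 0.05. fail to reject H0.

R = 5, z = -0.9083, p = 0.363722, fail to reject H0.


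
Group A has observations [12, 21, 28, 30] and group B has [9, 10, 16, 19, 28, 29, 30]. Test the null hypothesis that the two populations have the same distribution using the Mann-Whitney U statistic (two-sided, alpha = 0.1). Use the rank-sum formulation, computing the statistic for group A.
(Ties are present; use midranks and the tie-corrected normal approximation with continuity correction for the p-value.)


Step 1: Combine and sort all 11 observations; assign midranks.
sorted (value, group): (9,Y), (10,Y), (12,X), (16,Y), (19,Y), (21,X), (28,X), (28,Y), (29,Y), (30,X), (30,Y)
ranks: 9->1, 10->2, 12->3, 16->4, 19->5, 21->6, 28->7.5, 28->7.5, 29->9, 30->10.5, 30->10.5
Step 2: Rank sum for X: R1 = 3 + 6 + 7.5 + 10.5 = 27.
Step 3: U_X = R1 - n1(n1+1)/2 = 27 - 4*5/2 = 27 - 10 = 17.
       U_Y = n1*n2 - U_X = 28 - 17 = 11.
Step 4: Ties are present, so use the tie-corrected normal approximation (with continuity correction) for the p-value.
Step 5: p-value = 0.635059; compare to alpha = 0.1. fail to reject H0.

U_X = 17, p = 0.635059, fail to reject H0 at alpha = 0.1.


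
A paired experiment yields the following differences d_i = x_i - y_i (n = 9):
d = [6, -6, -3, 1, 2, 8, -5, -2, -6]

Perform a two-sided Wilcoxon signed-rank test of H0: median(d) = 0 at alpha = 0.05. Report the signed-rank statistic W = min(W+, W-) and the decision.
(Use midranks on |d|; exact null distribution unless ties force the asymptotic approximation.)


Step 1: Drop any zero differences (none here) and take |d_i|.
|d| = [6, 6, 3, 1, 2, 8, 5, 2, 6]
Step 2: Midrank |d_i| (ties get averaged ranks).
ranks: |6|->7, |6|->7, |3|->4, |1|->1, |2|->2.5, |8|->9, |5|->5, |2|->2.5, |6|->7
Step 3: Attach original signs; sum ranks with positive sign and with negative sign.
W+ = 7 + 1 + 2.5 + 9 = 19.5
W- = 7 + 4 + 5 + 2.5 + 7 = 25.5
(Check: W+ + W- = 45 should equal n(n+1)/2 = 45.)
Step 4: Test statistic W = min(W+, W-) = 19.5.
Step 5: Ties in |d|, so use the tie-corrected normal approximation.
        E[W] = n(n+1)/4 = 9*10/4 = 22.5.
        Tie groups: |d|=2 (t=2), |d|=6 (t=3); sum(t^3 - t) = 30.
        Var[W] = n(n+1)(2n+1)/24 - sum(t^3-t)/48 = 1710/24 - 30/48 = 70.625.
        z = (W - E[W]) / sqrt(Var[W]) = (19.5 - 22.5) / 8.4039 = -0.3570.
        Two-sided p = 2*Phi(z) = 0.721108.
Step 6: alpha = 0.05. fail to reject H0.

W+ = 19.5, W- = 25.5, W = min = 19.5, p = 0.721108, fail to reject H0.


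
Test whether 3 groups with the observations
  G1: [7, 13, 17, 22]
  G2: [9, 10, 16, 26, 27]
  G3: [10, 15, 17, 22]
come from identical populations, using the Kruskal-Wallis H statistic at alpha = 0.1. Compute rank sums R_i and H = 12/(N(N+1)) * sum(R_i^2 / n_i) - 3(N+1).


Step 1: Combine all N = 13 observations and assign midranks.
sorted (value, group, rank): (7,G1,1), (9,G2,2), (10,G2,3.5), (10,G3,3.5), (13,G1,5), (15,G3,6), (16,G2,7), (17,G1,8.5), (17,G3,8.5), (22,G1,10.5), (22,G3,10.5), (26,G2,12), (27,G2,13)
Step 2: Sum ranks within each group.
R_1 = 25 (n_1 = 4)
R_2 = 37.5 (n_2 = 5)
R_3 = 28.5 (n_3 = 4)
Step 3: H = 12/(N(N+1)) * sum(R_i^2/n_i) - 3(N+1)
     = 12/(13*14) * (25^2/4 + 37.5^2/5 + 28.5^2/4) - 3*14
     = 0.065934 * 640.562 - 42
     = 0.234890.
Step 4: Ties present; correction factor C = 1 - 18/(13^3 - 13) = 0.991758. Corrected H = 0.234890 / 0.991758 = 0.236842.
Step 5: Under H0, H ~ chi^2(2); p-value = 0.888322.
Step 6: alpha = 0.1. fail to reject H0.

H = 0.2368, df = 2, p = 0.888322, fail to reject H0.


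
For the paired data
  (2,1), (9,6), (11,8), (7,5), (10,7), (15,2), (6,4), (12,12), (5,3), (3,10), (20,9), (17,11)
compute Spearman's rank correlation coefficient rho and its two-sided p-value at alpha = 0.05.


Step 1: Rank x and y separately (midranks; no ties here).
rank(x): 2->1, 9->6, 11->8, 7->5, 10->7, 15->10, 6->4, 12->9, 5->3, 3->2, 20->12, 17->11
rank(y): 1->1, 6->6, 8->8, 5->5, 7->7, 2->2, 4->4, 12->12, 3->3, 10->10, 9->9, 11->11
Step 2: d_i = R_x(i) - R_y(i); compute d_i^2.
  (1-1)^2=0, (6-6)^2=0, (8-8)^2=0, (5-5)^2=0, (7-7)^2=0, (10-2)^2=64, (4-4)^2=0, (9-12)^2=9, (3-3)^2=0, (2-10)^2=64, (12-9)^2=9, (11-11)^2=0
sum(d^2) = 146.
Step 3: rho = 1 - 6*146 / (12*(12^2 - 1)) = 1 - 876/1716 = 0.489510.
Step 4: Under H0, t = rho * sqrt((n-2)/(1-rho^2)) = 1.7752 ~ t(10).
Step 5: Two-sided p-value from the t-distribution with 10 df = 0.106252.
Step 6: alpha = 0.05. fail to reject H0.

rho = 0.4895, p = 0.106252, fail to reject H0 at alpha = 0.05.


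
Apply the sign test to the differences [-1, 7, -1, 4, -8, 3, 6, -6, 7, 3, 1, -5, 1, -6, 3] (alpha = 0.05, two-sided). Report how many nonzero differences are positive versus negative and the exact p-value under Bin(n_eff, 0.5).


Step 1: Discard zero differences. Original n = 15; n_eff = number of nonzero differences = 15.
Nonzero differences (with sign): -1, +7, -1, +4, -8, +3, +6, -6, +7, +3, +1, -5, +1, -6, +3
Step 2: Count signs: positive = 9, negative = 6.
Step 3: Under H0: P(positive) = 0.5, so the number of positives S ~ Bin(15, 0.5).
Step 4: Two-sided exact p-value = sum of Bin(15,0.5) probabilities at or below the observed probability = 0.607239.
Step 5: alpha = 0.05. fail to reject H0.

n_eff = 15, pos = 9, neg = 6, p = 0.607239, fail to reject H0.


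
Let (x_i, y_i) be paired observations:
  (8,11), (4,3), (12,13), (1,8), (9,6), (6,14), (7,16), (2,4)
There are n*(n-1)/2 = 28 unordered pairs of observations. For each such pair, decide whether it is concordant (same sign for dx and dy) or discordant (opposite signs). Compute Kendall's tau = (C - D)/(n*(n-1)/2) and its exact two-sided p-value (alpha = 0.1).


Step 1: Enumerate the 28 unordered pairs (i,j) with i<j and classify each by sign(x_j-x_i) * sign(y_j-y_i).
  (1,2):dx=-4,dy=-8->C; (1,3):dx=+4,dy=+2->C; (1,4):dx=-7,dy=-3->C; (1,5):dx=+1,dy=-5->D
  (1,6):dx=-2,dy=+3->D; (1,7):dx=-1,dy=+5->D; (1,8):dx=-6,dy=-7->C; (2,3):dx=+8,dy=+10->C
  (2,4):dx=-3,dy=+5->D; (2,5):dx=+5,dy=+3->C; (2,6):dx=+2,dy=+11->C; (2,7):dx=+3,dy=+13->C
  (2,8):dx=-2,dy=+1->D; (3,4):dx=-11,dy=-5->C; (3,5):dx=-3,dy=-7->C; (3,6):dx=-6,dy=+1->D
  (3,7):dx=-5,dy=+3->D; (3,8):dx=-10,dy=-9->C; (4,5):dx=+8,dy=-2->D; (4,6):dx=+5,dy=+6->C
  (4,7):dx=+6,dy=+8->C; (4,8):dx=+1,dy=-4->D; (5,6):dx=-3,dy=+8->D; (5,7):dx=-2,dy=+10->D
  (5,8):dx=-7,dy=-2->C; (6,7):dx=+1,dy=+2->C; (6,8):dx=-4,dy=-10->C; (7,8):dx=-5,dy=-12->C
Step 2: C = 17, D = 11, total pairs = 28.
Step 3: tau = (C - D)/(n(n-1)/2) = (17 - 11)/28 = 0.214286.
Step 4: Exact two-sided p-value (enumerate n! = 40320 permutations of y under H0): p = 0.548413.
Step 5: alpha = 0.1. fail to reject H0.

tau_b = 0.2143 (C=17, D=11), p = 0.548413, fail to reject H0.


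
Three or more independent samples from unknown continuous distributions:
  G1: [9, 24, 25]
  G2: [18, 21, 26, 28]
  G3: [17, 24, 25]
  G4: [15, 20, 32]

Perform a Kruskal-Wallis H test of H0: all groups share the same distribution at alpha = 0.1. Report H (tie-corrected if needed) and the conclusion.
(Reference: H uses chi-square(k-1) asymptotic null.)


Step 1: Combine all N = 13 observations and assign midranks.
sorted (value, group, rank): (9,G1,1), (15,G4,2), (17,G3,3), (18,G2,4), (20,G4,5), (21,G2,6), (24,G1,7.5), (24,G3,7.5), (25,G1,9.5), (25,G3,9.5), (26,G2,11), (28,G2,12), (32,G4,13)
Step 2: Sum ranks within each group.
R_1 = 18 (n_1 = 3)
R_2 = 33 (n_2 = 4)
R_3 = 20 (n_3 = 3)
R_4 = 20 (n_4 = 3)
Step 3: H = 12/(N(N+1)) * sum(R_i^2/n_i) - 3(N+1)
     = 12/(13*14) * (18^2/3 + 33^2/4 + 20^2/3 + 20^2/3) - 3*14
     = 0.065934 * 646.917 - 42
     = 0.653846.
Step 4: Ties present; correction factor C = 1 - 12/(13^3 - 13) = 0.994505. Corrected H = 0.653846 / 0.994505 = 0.657459.
Step 5: Under H0, H ~ chi^2(3); p-value = 0.883162.
Step 6: alpha = 0.1. fail to reject H0.

H = 0.6575, df = 3, p = 0.883162, fail to reject H0.


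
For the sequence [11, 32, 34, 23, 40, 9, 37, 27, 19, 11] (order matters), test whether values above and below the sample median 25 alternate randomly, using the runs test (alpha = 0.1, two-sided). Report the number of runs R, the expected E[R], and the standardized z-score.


Step 1: Compute median = 25; label A = above, B = below.
Labels in order: BAABABAABB  (n_A = 5, n_B = 5)
Step 2: Count runs R = 7.
Step 3: Under H0 (random ordering), E[R] = 2*n_A*n_B/(n_A+n_B) + 1 = 2*5*5/10 + 1 = 6.0000.
        Var[R] = 2*n_A*n_B*(2*n_A*n_B - n_A - n_B) / ((n_A+n_B)^2 * (n_A+n_B-1)) = 2000/900 = 2.2222.
        SD[R] = 1.4907.
Step 4: Continuity-corrected z = (R - 0.5 - E[R]) / SD[R] = (7 - 0.5 - 6.0000) / 1.4907 = 0.3354.
Step 5: Two-sided p-value via normal approximation = 2*(1 - Phi(|z|)) = 0.737316.
Step 6: alpha = 0.1. fail to reject H0.

R = 7, z = 0.3354, p = 0.737316, fail to reject H0.


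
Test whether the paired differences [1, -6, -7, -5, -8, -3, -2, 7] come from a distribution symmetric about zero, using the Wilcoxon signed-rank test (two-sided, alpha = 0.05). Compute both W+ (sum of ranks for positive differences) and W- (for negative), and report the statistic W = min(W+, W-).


Step 1: Drop any zero differences (none here) and take |d_i|.
|d| = [1, 6, 7, 5, 8, 3, 2, 7]
Step 2: Midrank |d_i| (ties get averaged ranks).
ranks: |1|->1, |6|->5, |7|->6.5, |5|->4, |8|->8, |3|->3, |2|->2, |7|->6.5
Step 3: Attach original signs; sum ranks with positive sign and with negative sign.
W+ = 1 + 6.5 = 7.5
W- = 5 + 6.5 + 4 + 8 + 3 + 2 = 28.5
(Check: W+ + W- = 36 should equal n(n+1)/2 = 36.)
Step 4: Test statistic W = min(W+, W-) = 7.5.
Step 5: Ties in |d|, so use the tie-corrected normal approximation.
        E[W] = n(n+1)/4 = 8*9/4 = 18.
        Tie groups: |d|=7 (t=2); sum(t^3 - t) = 6.
        Var[W] = n(n+1)(2n+1)/24 - sum(t^3-t)/48 = 1224/24 - 6/48 = 50.875.
        z = (W - E[W]) / sqrt(Var[W]) = (7.5 - 18) / 7.1327 = -1.4721.
        Two-sided p = 2*Phi(z) = 0.140994.
Step 6: alpha = 0.05. fail to reject H0.

W+ = 7.5, W- = 28.5, W = min = 7.5, p = 0.140994, fail to reject H0.


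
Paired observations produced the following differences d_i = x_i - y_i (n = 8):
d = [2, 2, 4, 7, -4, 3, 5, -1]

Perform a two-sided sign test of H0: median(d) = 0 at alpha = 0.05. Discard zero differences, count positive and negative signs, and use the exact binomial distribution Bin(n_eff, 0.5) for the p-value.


Step 1: Discard zero differences. Original n = 8; n_eff = number of nonzero differences = 8.
Nonzero differences (with sign): +2, +2, +4, +7, -4, +3, +5, -1
Step 2: Count signs: positive = 6, negative = 2.
Step 3: Under H0: P(positive) = 0.5, so the number of positives S ~ Bin(8, 0.5).
Step 4: Two-sided exact p-value = sum of Bin(8,0.5) probabilities at or below the observed probability = 0.289062.
Step 5: alpha = 0.05. fail to reject H0.

n_eff = 8, pos = 6, neg = 2, p = 0.289062, fail to reject H0.


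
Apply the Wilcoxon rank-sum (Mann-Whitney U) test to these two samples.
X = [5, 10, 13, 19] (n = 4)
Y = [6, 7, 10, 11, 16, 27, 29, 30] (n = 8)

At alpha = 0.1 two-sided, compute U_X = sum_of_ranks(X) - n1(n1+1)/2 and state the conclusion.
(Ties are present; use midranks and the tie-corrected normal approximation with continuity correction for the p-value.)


Step 1: Combine and sort all 12 observations; assign midranks.
sorted (value, group): (5,X), (6,Y), (7,Y), (10,X), (10,Y), (11,Y), (13,X), (16,Y), (19,X), (27,Y), (29,Y), (30,Y)
ranks: 5->1, 6->2, 7->3, 10->4.5, 10->4.5, 11->6, 13->7, 16->8, 19->9, 27->10, 29->11, 30->12
Step 2: Rank sum for X: R1 = 1 + 4.5 + 7 + 9 = 21.5.
Step 3: U_X = R1 - n1(n1+1)/2 = 21.5 - 4*5/2 = 21.5 - 10 = 11.5.
       U_Y = n1*n2 - U_X = 32 - 11.5 = 20.5.
Step 4: Ties are present, so use the tie-corrected normal approximation (with continuity correction) for the p-value.
Step 5: p-value = 0.496152; compare to alpha = 0.1. fail to reject H0.

U_X = 11.5, p = 0.496152, fail to reject H0 at alpha = 0.1.


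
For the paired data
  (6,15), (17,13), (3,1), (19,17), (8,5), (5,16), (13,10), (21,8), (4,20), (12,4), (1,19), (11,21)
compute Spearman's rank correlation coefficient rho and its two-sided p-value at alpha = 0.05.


Step 1: Rank x and y separately (midranks; no ties here).
rank(x): 6->5, 17->10, 3->2, 19->11, 8->6, 5->4, 13->9, 21->12, 4->3, 12->8, 1->1, 11->7
rank(y): 15->7, 13->6, 1->1, 17->9, 5->3, 16->8, 10->5, 8->4, 20->11, 4->2, 19->10, 21->12
Step 2: d_i = R_x(i) - R_y(i); compute d_i^2.
  (5-7)^2=4, (10-6)^2=16, (2-1)^2=1, (11-9)^2=4, (6-3)^2=9, (4-8)^2=16, (9-5)^2=16, (12-4)^2=64, (3-11)^2=64, (8-2)^2=36, (1-10)^2=81, (7-12)^2=25
sum(d^2) = 336.
Step 3: rho = 1 - 6*336 / (12*(12^2 - 1)) = 1 - 2016/1716 = -0.174825.
Step 4: Under H0, t = rho * sqrt((n-2)/(1-rho^2)) = -0.5615 ~ t(10).
Step 5: Two-sided p-value from the t-distribution with 10 df = 0.586824.
Step 6: alpha = 0.05. fail to reject H0.

rho = -0.1748, p = 0.586824, fail to reject H0 at alpha = 0.05.


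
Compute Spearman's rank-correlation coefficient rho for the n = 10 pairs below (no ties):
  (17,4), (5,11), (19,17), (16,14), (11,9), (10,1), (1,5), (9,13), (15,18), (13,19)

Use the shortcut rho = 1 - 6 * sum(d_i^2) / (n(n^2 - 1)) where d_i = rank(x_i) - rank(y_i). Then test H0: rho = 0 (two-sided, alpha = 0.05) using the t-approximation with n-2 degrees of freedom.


Step 1: Rank x and y separately (midranks; no ties here).
rank(x): 17->9, 5->2, 19->10, 16->8, 11->5, 10->4, 1->1, 9->3, 15->7, 13->6
rank(y): 4->2, 11->5, 17->8, 14->7, 9->4, 1->1, 5->3, 13->6, 18->9, 19->10
Step 2: d_i = R_x(i) - R_y(i); compute d_i^2.
  (9-2)^2=49, (2-5)^2=9, (10-8)^2=4, (8-7)^2=1, (5-4)^2=1, (4-1)^2=9, (1-3)^2=4, (3-6)^2=9, (7-9)^2=4, (6-10)^2=16
sum(d^2) = 106.
Step 3: rho = 1 - 6*106 / (10*(10^2 - 1)) = 1 - 636/990 = 0.357576.
Step 4: Under H0, t = rho * sqrt((n-2)/(1-rho^2)) = 1.0830 ~ t(8).
Step 5: Two-sided p-value from the t-distribution with 8 df = 0.310376.
Step 6: alpha = 0.05. fail to reject H0.

rho = 0.3576, p = 0.310376, fail to reject H0 at alpha = 0.05.


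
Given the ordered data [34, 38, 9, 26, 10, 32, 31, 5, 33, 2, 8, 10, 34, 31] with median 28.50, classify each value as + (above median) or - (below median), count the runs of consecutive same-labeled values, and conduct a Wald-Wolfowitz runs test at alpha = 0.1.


Step 1: Compute median = 28.50; label A = above, B = below.
Labels in order: AABBBAABABBBAA  (n_A = 7, n_B = 7)
Step 2: Count runs R = 7.
Step 3: Under H0 (random ordering), E[R] = 2*n_A*n_B/(n_A+n_B) + 1 = 2*7*7/14 + 1 = 8.0000.
        Var[R] = 2*n_A*n_B*(2*n_A*n_B - n_A - n_B) / ((n_A+n_B)^2 * (n_A+n_B-1)) = 8232/2548 = 3.2308.
        SD[R] = 1.7974.
Step 4: Continuity-corrected z = (R + 0.5 - E[R]) / SD[R] = (7 + 0.5 - 8.0000) / 1.7974 = -0.2782.
Step 5: Two-sided p-value via normal approximation = 2*(1 - Phi(|z|)) = 0.780879.
Step 6: alpha = 0.1. fail to reject H0.

R = 7, z = -0.2782, p = 0.780879, fail to reject H0.


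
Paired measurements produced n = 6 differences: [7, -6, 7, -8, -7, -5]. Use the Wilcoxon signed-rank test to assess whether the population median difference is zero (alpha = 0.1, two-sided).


Step 1: Drop any zero differences (none here) and take |d_i|.
|d| = [7, 6, 7, 8, 7, 5]
Step 2: Midrank |d_i| (ties get averaged ranks).
ranks: |7|->4, |6|->2, |7|->4, |8|->6, |7|->4, |5|->1
Step 3: Attach original signs; sum ranks with positive sign and with negative sign.
W+ = 4 + 4 = 8
W- = 2 + 6 + 4 + 1 = 13
(Check: W+ + W- = 21 should equal n(n+1)/2 = 21.)
Step 4: Test statistic W = min(W+, W-) = 8.
Step 5: Ties in |d|, so use the tie-corrected normal approximation.
        E[W] = n(n+1)/4 = 6*7/4 = 10.5.
        Tie groups: |d|=7 (t=3); sum(t^3 - t) = 24.
        Var[W] = n(n+1)(2n+1)/24 - sum(t^3-t)/48 = 546/24 - 24/48 = 22.25.
        z = (W - E[W]) / sqrt(Var[W]) = (8 - 10.5) / 4.7170 = -0.5300.
        Two-sided p = 2*Phi(z) = 0.596113.
Step 6: alpha = 0.1. fail to reject H0.

W+ = 8, W- = 13, W = min = 8, p = 0.596113, fail to reject H0.


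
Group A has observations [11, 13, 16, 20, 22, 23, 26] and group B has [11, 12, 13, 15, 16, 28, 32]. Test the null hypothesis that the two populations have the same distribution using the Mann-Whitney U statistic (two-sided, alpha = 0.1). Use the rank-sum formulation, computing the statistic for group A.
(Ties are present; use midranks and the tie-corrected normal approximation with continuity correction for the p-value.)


Step 1: Combine and sort all 14 observations; assign midranks.
sorted (value, group): (11,X), (11,Y), (12,Y), (13,X), (13,Y), (15,Y), (16,X), (16,Y), (20,X), (22,X), (23,X), (26,X), (28,Y), (32,Y)
ranks: 11->1.5, 11->1.5, 12->3, 13->4.5, 13->4.5, 15->6, 16->7.5, 16->7.5, 20->9, 22->10, 23->11, 26->12, 28->13, 32->14
Step 2: Rank sum for X: R1 = 1.5 + 4.5 + 7.5 + 9 + 10 + 11 + 12 = 55.5.
Step 3: U_X = R1 - n1(n1+1)/2 = 55.5 - 7*8/2 = 55.5 - 28 = 27.5.
       U_Y = n1*n2 - U_X = 49 - 27.5 = 21.5.
Step 4: Ties are present, so use the tie-corrected normal approximation (with continuity correction) for the p-value.
Step 5: p-value = 0.748592; compare to alpha = 0.1. fail to reject H0.

U_X = 27.5, p = 0.748592, fail to reject H0 at alpha = 0.1.


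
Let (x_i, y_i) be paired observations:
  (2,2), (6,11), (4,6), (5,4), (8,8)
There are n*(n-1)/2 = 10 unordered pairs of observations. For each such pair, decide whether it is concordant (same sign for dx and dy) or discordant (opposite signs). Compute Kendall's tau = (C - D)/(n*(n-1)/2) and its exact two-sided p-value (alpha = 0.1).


Step 1: Enumerate the 10 unordered pairs (i,j) with i<j and classify each by sign(x_j-x_i) * sign(y_j-y_i).
  (1,2):dx=+4,dy=+9->C; (1,3):dx=+2,dy=+4->C; (1,4):dx=+3,dy=+2->C; (1,5):dx=+6,dy=+6->C
  (2,3):dx=-2,dy=-5->C; (2,4):dx=-1,dy=-7->C; (2,5):dx=+2,dy=-3->D; (3,4):dx=+1,dy=-2->D
  (3,5):dx=+4,dy=+2->C; (4,5):dx=+3,dy=+4->C
Step 2: C = 8, D = 2, total pairs = 10.
Step 3: tau = (C - D)/(n(n-1)/2) = (8 - 2)/10 = 0.600000.
Step 4: Exact two-sided p-value (enumerate n! = 120 permutations of y under H0): p = 0.233333.
Step 5: alpha = 0.1. fail to reject H0.

tau_b = 0.6000 (C=8, D=2), p = 0.233333, fail to reject H0.


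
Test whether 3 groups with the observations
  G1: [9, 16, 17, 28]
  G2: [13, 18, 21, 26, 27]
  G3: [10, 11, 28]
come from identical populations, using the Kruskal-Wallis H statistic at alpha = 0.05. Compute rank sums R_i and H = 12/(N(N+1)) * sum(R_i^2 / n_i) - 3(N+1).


Step 1: Combine all N = 12 observations and assign midranks.
sorted (value, group, rank): (9,G1,1), (10,G3,2), (11,G3,3), (13,G2,4), (16,G1,5), (17,G1,6), (18,G2,7), (21,G2,8), (26,G2,9), (27,G2,10), (28,G1,11.5), (28,G3,11.5)
Step 2: Sum ranks within each group.
R_1 = 23.5 (n_1 = 4)
R_2 = 38 (n_2 = 5)
R_3 = 16.5 (n_3 = 3)
Step 3: H = 12/(N(N+1)) * sum(R_i^2/n_i) - 3(N+1)
     = 12/(12*13) * (23.5^2/4 + 38^2/5 + 16.5^2/3) - 3*13
     = 0.076923 * 517.612 - 39
     = 0.816346.
Step 4: Ties present; correction factor C = 1 - 6/(12^3 - 12) = 0.996503. Corrected H = 0.816346 / 0.996503 = 0.819211.
Step 5: Under H0, H ~ chi^2(2); p-value = 0.663912.
Step 6: alpha = 0.05. fail to reject H0.

H = 0.8192, df = 2, p = 0.663912, fail to reject H0.


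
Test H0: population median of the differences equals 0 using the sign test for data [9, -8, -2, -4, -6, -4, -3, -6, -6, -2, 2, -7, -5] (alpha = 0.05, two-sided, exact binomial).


Step 1: Discard zero differences. Original n = 13; n_eff = number of nonzero differences = 13.
Nonzero differences (with sign): +9, -8, -2, -4, -6, -4, -3, -6, -6, -2, +2, -7, -5
Step 2: Count signs: positive = 2, negative = 11.
Step 3: Under H0: P(positive) = 0.5, so the number of positives S ~ Bin(13, 0.5).
Step 4: Two-sided exact p-value = sum of Bin(13,0.5) probabilities at or below the observed probability = 0.022461.
Step 5: alpha = 0.05. reject H0.

n_eff = 13, pos = 2, neg = 11, p = 0.022461, reject H0.


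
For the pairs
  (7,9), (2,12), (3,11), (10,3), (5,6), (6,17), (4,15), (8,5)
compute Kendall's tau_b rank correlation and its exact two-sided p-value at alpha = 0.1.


Step 1: Enumerate the 28 unordered pairs (i,j) with i<j and classify each by sign(x_j-x_i) * sign(y_j-y_i).
  (1,2):dx=-5,dy=+3->D; (1,3):dx=-4,dy=+2->D; (1,4):dx=+3,dy=-6->D; (1,5):dx=-2,dy=-3->C
  (1,6):dx=-1,dy=+8->D; (1,7):dx=-3,dy=+6->D; (1,8):dx=+1,dy=-4->D; (2,3):dx=+1,dy=-1->D
  (2,4):dx=+8,dy=-9->D; (2,5):dx=+3,dy=-6->D; (2,6):dx=+4,dy=+5->C; (2,7):dx=+2,dy=+3->C
  (2,8):dx=+6,dy=-7->D; (3,4):dx=+7,dy=-8->D; (3,5):dx=+2,dy=-5->D; (3,6):dx=+3,dy=+6->C
  (3,7):dx=+1,dy=+4->C; (3,8):dx=+5,dy=-6->D; (4,5):dx=-5,dy=+3->D; (4,6):dx=-4,dy=+14->D
  (4,7):dx=-6,dy=+12->D; (4,8):dx=-2,dy=+2->D; (5,6):dx=+1,dy=+11->C; (5,7):dx=-1,dy=+9->D
  (5,8):dx=+3,dy=-1->D; (6,7):dx=-2,dy=-2->C; (6,8):dx=+2,dy=-12->D; (7,8):dx=+4,dy=-10->D
Step 2: C = 7, D = 21, total pairs = 28.
Step 3: tau = (C - D)/(n(n-1)/2) = (7 - 21)/28 = -0.500000.
Step 4: Exact two-sided p-value (enumerate n! = 40320 permutations of y under H0): p = 0.108681.
Step 5: alpha = 0.1. fail to reject H0.

tau_b = -0.5000 (C=7, D=21), p = 0.108681, fail to reject H0.


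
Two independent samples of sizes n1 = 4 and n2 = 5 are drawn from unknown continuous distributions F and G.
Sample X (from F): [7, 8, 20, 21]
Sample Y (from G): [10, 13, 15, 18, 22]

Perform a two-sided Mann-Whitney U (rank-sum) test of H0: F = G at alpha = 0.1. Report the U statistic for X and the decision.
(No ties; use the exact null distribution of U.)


Step 1: Combine and sort all 9 observations; assign midranks.
sorted (value, group): (7,X), (8,X), (10,Y), (13,Y), (15,Y), (18,Y), (20,X), (21,X), (22,Y)
ranks: 7->1, 8->2, 10->3, 13->4, 15->5, 18->6, 20->7, 21->8, 22->9
Step 2: Rank sum for X: R1 = 1 + 2 + 7 + 8 = 18.
Step 3: U_X = R1 - n1(n1+1)/2 = 18 - 4*5/2 = 18 - 10 = 8.
       U_Y = n1*n2 - U_X = 20 - 8 = 12.
Step 4: No ties, so the exact null distribution of U (based on enumerating the C(9,4) = 126 equally likely rank assignments) gives the two-sided p-value.
Step 5: p-value = 0.730159; compare to alpha = 0.1. fail to reject H0.

U_X = 8, p = 0.730159, fail to reject H0 at alpha = 0.1.


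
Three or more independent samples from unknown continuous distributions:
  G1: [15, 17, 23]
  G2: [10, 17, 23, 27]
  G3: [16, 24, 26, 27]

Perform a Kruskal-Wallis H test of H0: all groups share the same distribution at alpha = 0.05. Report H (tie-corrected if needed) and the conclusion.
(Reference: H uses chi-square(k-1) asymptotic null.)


Step 1: Combine all N = 11 observations and assign midranks.
sorted (value, group, rank): (10,G2,1), (15,G1,2), (16,G3,3), (17,G1,4.5), (17,G2,4.5), (23,G1,6.5), (23,G2,6.5), (24,G3,8), (26,G3,9), (27,G2,10.5), (27,G3,10.5)
Step 2: Sum ranks within each group.
R_1 = 13 (n_1 = 3)
R_2 = 22.5 (n_2 = 4)
R_3 = 30.5 (n_3 = 4)
Step 3: H = 12/(N(N+1)) * sum(R_i^2/n_i) - 3(N+1)
     = 12/(11*12) * (13^2/3 + 22.5^2/4 + 30.5^2/4) - 3*12
     = 0.090909 * 415.458 - 36
     = 1.768939.
Step 4: Ties present; correction factor C = 1 - 18/(11^3 - 11) = 0.986364. Corrected H = 1.768939 / 0.986364 = 1.793395.
Step 5: Under H0, H ~ chi^2(2); p-value = 0.407915.
Step 6: alpha = 0.05. fail to reject H0.

H = 1.7934, df = 2, p = 0.407915, fail to reject H0.


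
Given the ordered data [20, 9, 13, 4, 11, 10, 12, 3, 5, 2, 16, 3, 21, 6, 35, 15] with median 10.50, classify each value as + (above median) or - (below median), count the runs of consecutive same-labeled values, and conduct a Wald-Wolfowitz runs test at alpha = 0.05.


Step 1: Compute median = 10.50; label A = above, B = below.
Labels in order: ABABABABBBABABAA  (n_A = 8, n_B = 8)
Step 2: Count runs R = 13.
Step 3: Under H0 (random ordering), E[R] = 2*n_A*n_B/(n_A+n_B) + 1 = 2*8*8/16 + 1 = 9.0000.
        Var[R] = 2*n_A*n_B*(2*n_A*n_B - n_A - n_B) / ((n_A+n_B)^2 * (n_A+n_B-1)) = 14336/3840 = 3.7333.
        SD[R] = 1.9322.
Step 4: Continuity-corrected z = (R - 0.5 - E[R]) / SD[R] = (13 - 0.5 - 9.0000) / 1.9322 = 1.8114.
Step 5: Two-sided p-value via normal approximation = 2*(1 - Phi(|z|)) = 0.070076.
Step 6: alpha = 0.05. fail to reject H0.

R = 13, z = 1.8114, p = 0.070076, fail to reject H0.


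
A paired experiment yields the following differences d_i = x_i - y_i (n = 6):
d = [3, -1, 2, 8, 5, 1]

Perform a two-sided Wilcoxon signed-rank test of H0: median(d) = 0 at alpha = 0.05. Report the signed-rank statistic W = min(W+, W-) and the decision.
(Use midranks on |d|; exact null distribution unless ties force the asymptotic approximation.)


Step 1: Drop any zero differences (none here) and take |d_i|.
|d| = [3, 1, 2, 8, 5, 1]
Step 2: Midrank |d_i| (ties get averaged ranks).
ranks: |3|->4, |1|->1.5, |2|->3, |8|->6, |5|->5, |1|->1.5
Step 3: Attach original signs; sum ranks with positive sign and with negative sign.
W+ = 4 + 3 + 6 + 5 + 1.5 = 19.5
W- = 1.5 = 1.5
(Check: W+ + W- = 21 should equal n(n+1)/2 = 21.)
Step 4: Test statistic W = min(W+, W-) = 1.5.
Step 5: Ties in |d|, so use the tie-corrected normal approximation.
        E[W] = n(n+1)/4 = 6*7/4 = 10.5.
        Tie groups: |d|=1 (t=2); sum(t^3 - t) = 6.
        Var[W] = n(n+1)(2n+1)/24 - sum(t^3-t)/48 = 546/24 - 6/48 = 22.625.
        z = (W - E[W]) / sqrt(Var[W]) = (1.5 - 10.5) / 4.7566 = -1.8921.
        Two-sided p = 2*Phi(z) = 0.058475.
Step 6: alpha = 0.05. fail to reject H0.

W+ = 19.5, W- = 1.5, W = min = 1.5, p = 0.058475, fail to reject H0.
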